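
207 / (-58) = -207 / 58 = -3.57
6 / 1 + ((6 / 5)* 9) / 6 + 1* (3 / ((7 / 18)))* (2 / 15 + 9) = 2739 / 35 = 78.26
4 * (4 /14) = 1.14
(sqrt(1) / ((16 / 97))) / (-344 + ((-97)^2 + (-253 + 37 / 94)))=4559 / 6626920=0.00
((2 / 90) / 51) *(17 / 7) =1 / 945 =0.00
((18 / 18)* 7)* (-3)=-21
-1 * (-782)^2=-611524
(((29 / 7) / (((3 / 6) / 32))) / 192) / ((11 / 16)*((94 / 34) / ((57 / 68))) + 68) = 2204 / 112147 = 0.02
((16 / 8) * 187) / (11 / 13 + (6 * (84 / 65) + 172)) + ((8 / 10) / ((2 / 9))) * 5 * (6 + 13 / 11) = 1304636 / 9933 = 131.34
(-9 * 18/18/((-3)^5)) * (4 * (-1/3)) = -4/81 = -0.05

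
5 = 5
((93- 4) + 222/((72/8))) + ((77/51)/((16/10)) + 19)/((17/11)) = 126.57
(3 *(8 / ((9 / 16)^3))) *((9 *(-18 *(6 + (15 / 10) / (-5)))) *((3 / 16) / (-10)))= 58368 / 25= 2334.72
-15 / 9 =-1.67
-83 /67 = -1.24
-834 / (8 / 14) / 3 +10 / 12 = -1457 / 3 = -485.67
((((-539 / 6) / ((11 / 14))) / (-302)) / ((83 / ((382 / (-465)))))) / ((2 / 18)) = -65513 / 1942615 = -0.03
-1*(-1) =1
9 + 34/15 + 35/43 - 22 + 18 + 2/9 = 16066/1935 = 8.30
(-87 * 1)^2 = 7569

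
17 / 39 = 0.44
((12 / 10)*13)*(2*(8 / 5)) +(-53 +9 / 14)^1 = -853 / 350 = -2.44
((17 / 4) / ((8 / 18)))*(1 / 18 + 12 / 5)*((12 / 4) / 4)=11271 / 640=17.61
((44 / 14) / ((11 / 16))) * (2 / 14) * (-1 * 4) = -128 / 49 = -2.61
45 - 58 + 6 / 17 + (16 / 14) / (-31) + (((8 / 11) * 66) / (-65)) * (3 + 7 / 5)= -19102659 / 1198925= -15.93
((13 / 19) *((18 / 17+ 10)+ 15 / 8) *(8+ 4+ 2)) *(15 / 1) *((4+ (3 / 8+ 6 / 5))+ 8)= 260752401 / 10336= 25227.59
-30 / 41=-0.73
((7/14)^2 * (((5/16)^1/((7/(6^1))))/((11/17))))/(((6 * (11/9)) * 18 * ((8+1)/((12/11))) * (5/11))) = 17/81312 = 0.00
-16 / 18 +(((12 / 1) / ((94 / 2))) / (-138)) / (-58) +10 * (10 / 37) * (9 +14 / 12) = 277564379 / 10439217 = 26.59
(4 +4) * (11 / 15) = 88 / 15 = 5.87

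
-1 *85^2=-7225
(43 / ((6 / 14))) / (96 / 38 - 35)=-3.09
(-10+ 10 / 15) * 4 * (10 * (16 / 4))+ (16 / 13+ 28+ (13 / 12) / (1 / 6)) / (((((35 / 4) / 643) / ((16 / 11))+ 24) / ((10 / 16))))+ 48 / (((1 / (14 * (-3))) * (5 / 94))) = -7589748025148 / 192666435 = -39393.20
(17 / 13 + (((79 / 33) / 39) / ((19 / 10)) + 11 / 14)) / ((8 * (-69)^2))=727721 / 13039122096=0.00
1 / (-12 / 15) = -5 / 4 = -1.25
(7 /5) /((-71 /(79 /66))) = -553 /23430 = -0.02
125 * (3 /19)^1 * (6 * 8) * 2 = 36000 /19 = 1894.74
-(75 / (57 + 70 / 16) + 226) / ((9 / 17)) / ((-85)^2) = -111566 / 1878075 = -0.06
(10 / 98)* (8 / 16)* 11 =55 / 98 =0.56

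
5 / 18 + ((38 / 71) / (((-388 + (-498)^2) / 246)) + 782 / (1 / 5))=154677533953 / 39556656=3910.28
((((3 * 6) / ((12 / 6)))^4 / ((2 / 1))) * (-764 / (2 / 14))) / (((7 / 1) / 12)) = -30075624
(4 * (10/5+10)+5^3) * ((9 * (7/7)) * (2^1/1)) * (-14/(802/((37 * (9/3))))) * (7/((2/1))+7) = -25405569/401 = -63355.53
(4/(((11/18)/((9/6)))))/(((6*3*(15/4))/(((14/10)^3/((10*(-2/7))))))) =-0.14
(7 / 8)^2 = 49 / 64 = 0.77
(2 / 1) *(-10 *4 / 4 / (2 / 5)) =-50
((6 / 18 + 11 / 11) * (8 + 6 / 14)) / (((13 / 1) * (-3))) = -236 / 819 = -0.29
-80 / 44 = -20 / 11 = -1.82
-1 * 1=-1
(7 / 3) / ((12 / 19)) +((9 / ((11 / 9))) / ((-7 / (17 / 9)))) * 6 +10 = 1.77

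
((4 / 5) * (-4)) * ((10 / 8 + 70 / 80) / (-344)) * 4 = 0.08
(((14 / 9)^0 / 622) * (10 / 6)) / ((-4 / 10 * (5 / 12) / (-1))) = 5 / 311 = 0.02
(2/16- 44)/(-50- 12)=351/496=0.71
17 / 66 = 0.26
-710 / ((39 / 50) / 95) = -86474.36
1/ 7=0.14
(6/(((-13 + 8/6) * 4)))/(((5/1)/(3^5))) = -2187/350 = -6.25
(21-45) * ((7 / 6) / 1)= -28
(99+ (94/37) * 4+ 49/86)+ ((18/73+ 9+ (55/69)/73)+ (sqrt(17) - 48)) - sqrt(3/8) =74.50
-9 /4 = -2.25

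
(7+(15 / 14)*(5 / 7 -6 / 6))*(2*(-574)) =-53792 / 7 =-7684.57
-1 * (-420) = 420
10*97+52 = 1022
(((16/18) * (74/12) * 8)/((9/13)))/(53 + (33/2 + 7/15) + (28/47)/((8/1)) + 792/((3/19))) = 3617120/290438379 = 0.01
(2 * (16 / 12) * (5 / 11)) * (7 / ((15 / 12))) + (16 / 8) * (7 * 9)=4382 / 33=132.79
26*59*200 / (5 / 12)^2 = 1767168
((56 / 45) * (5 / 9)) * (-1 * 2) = -112 / 81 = -1.38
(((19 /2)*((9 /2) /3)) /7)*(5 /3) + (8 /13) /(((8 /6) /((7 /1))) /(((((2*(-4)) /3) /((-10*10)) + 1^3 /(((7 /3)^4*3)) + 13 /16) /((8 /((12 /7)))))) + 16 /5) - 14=-37136465211 /3549590044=-10.46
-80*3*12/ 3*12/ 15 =-768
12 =12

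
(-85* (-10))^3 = 614125000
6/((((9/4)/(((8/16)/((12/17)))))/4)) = 68/9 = 7.56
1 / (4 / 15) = 15 / 4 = 3.75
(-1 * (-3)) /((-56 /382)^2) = 109443 /784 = 139.60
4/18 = 2/9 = 0.22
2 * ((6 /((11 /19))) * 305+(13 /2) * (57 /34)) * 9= 21352599 /374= 57092.51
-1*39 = -39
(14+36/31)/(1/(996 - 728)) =125960/31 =4063.23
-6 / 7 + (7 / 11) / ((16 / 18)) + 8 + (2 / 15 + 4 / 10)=77543 / 9240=8.39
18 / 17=1.06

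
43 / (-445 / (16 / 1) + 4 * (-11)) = -688 / 1149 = -0.60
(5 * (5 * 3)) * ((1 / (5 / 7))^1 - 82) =-6045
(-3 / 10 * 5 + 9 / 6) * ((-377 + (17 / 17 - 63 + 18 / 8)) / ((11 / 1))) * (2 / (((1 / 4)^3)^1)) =0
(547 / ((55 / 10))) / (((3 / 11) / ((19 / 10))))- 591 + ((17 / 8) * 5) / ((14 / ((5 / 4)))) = 690919 / 6720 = 102.82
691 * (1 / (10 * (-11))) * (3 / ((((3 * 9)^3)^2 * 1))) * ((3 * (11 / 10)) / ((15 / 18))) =-691 / 3587226750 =-0.00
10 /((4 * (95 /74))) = 1.95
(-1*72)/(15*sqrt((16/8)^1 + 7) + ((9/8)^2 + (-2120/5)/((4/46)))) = 4608/309103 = 0.01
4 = 4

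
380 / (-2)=-190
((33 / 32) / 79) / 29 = 33 / 73312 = 0.00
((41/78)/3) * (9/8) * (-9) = -369/208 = -1.77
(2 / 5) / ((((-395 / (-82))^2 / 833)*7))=1600312 / 780125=2.05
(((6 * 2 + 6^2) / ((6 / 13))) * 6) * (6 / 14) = 1872 / 7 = 267.43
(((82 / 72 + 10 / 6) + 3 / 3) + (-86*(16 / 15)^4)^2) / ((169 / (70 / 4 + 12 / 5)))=25293163749722311 / 17325140625000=1459.91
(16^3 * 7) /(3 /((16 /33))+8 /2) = 458752 /163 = 2814.43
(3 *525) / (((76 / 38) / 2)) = 1575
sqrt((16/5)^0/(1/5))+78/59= 78/59+sqrt(5)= 3.56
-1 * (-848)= 848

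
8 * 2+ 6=22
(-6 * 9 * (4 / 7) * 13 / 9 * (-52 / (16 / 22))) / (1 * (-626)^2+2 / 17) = 189618 / 23316629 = 0.01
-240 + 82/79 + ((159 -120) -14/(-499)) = -7881597/39421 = -199.93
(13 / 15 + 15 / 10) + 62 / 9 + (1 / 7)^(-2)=5243 / 90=58.26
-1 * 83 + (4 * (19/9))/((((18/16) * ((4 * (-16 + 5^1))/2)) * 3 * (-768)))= -10649213/128304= -83.00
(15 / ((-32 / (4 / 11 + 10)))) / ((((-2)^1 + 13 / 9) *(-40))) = -1539 / 7040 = -0.22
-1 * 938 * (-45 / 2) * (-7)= -147735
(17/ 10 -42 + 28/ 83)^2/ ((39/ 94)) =51708580367/ 13433550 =3849.21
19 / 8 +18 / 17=3.43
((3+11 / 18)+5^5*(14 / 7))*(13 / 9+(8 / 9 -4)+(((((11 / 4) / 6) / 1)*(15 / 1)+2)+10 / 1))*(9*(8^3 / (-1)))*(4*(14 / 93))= -83308906240 / 279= -298598230.25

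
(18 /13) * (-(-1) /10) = 9 /65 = 0.14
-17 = -17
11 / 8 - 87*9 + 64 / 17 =-105789 / 136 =-777.86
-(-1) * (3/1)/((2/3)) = 4.50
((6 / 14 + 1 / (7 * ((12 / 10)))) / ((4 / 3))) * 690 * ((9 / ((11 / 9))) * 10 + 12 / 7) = 23019435 / 1078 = 21353.84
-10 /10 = -1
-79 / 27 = -2.93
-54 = -54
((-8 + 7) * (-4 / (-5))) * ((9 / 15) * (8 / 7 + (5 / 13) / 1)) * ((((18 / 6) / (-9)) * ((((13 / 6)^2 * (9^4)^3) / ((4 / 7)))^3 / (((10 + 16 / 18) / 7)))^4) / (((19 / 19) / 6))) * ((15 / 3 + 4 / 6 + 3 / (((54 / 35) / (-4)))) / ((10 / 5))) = -181138936417005016494294415266435756203487942066766501679487276971124454691784138756979601899696242571677903761089927839483386755683500893166503410367998692209728417 / 28147497671065600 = -6435347771720679208381967000000000000000000000000000000000000000000000000000000000000000000000000000000000000000000000000000000000000000000000000000.00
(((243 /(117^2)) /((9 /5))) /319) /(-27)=-5 /4366791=-0.00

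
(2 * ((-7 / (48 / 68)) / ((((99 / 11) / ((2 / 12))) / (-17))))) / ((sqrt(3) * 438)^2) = 0.00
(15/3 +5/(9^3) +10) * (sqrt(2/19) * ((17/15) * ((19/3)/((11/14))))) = 520744 * sqrt(38)/72171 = 44.48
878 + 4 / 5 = 4394 / 5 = 878.80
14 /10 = 7 /5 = 1.40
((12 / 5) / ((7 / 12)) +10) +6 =704 / 35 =20.11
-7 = -7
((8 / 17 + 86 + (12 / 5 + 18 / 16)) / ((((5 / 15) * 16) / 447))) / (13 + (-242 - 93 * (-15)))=82065177 / 12686080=6.47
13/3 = 4.33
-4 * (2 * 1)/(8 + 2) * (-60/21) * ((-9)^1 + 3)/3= -4.57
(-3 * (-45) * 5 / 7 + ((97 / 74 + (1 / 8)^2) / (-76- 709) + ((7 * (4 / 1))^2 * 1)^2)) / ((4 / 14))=7999256938973 / 3717760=2151633.49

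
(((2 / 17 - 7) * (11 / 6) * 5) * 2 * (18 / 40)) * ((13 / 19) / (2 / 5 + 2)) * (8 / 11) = -7605 / 646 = -11.77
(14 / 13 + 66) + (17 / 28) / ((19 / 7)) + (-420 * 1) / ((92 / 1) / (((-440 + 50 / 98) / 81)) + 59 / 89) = 2871735832651 / 30852875716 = 93.08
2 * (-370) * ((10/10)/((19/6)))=-4440/19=-233.68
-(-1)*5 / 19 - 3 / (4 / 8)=-109 / 19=-5.74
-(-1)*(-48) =-48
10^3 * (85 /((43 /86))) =170000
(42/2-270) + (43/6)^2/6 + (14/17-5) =-898231/3672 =-244.62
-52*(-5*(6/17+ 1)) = 5980/17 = 351.76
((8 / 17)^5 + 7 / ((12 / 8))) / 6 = 9988151 / 12778713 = 0.78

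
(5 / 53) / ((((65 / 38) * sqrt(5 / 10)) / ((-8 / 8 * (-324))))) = 12312 * sqrt(2) / 689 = 25.27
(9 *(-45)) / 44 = -405 / 44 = -9.20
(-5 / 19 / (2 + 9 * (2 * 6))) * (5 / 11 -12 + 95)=-459 / 2299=-0.20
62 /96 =0.65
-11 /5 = -2.20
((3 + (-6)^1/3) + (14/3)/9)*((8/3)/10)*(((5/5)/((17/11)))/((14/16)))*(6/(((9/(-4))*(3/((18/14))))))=-115456/337365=-0.34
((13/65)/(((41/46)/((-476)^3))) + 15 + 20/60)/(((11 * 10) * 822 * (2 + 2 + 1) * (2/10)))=-7441657429/27804150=-267.65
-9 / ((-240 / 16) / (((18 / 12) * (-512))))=-2304 / 5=-460.80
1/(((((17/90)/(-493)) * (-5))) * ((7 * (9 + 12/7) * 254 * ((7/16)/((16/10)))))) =11136/111125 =0.10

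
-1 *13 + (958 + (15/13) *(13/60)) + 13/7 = 26519/28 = 947.11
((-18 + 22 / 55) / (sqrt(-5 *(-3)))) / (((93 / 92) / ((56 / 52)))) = -113344 *sqrt(15) / 90675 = -4.84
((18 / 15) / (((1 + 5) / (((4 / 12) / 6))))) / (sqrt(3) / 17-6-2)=-1156 / 832185-17 *sqrt(3) / 1664370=-0.00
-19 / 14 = -1.36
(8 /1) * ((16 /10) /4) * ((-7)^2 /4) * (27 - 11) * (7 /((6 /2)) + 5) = 68992 /15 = 4599.47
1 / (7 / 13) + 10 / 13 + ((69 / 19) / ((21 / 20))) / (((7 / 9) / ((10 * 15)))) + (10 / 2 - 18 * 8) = 6422470 / 12103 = 530.65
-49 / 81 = -0.60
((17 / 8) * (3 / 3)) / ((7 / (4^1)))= 17 / 14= 1.21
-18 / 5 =-3.60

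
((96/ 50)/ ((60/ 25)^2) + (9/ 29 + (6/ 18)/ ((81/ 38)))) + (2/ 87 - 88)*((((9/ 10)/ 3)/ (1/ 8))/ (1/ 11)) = -81808378/ 35235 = -2321.79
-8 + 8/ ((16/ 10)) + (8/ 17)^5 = -4226803/ 1419857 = -2.98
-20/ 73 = -0.27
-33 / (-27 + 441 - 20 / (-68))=-561 / 7043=-0.08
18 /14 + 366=2571 /7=367.29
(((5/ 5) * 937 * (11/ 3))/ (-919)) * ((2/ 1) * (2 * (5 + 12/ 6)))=-288596/ 2757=-104.68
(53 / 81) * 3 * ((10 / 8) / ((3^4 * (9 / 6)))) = 265 / 13122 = 0.02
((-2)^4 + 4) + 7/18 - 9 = 205/18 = 11.39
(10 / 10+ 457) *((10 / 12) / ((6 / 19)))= 21755 / 18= 1208.61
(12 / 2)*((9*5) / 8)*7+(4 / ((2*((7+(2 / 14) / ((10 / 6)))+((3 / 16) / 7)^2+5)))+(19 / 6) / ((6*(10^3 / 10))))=236.42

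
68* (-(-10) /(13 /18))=12240 /13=941.54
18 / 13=1.38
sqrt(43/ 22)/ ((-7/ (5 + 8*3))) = -29*sqrt(946)/ 154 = -5.79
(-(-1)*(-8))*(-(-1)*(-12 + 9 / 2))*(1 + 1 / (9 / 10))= 380 / 3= 126.67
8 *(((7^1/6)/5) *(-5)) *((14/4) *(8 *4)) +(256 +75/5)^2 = 217187/3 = 72395.67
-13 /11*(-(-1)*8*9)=-936 /11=-85.09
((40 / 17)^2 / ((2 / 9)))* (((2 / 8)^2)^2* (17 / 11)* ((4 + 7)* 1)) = 225 / 136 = 1.65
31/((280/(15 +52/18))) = 713/360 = 1.98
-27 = -27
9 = 9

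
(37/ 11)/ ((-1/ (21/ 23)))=-777/ 253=-3.07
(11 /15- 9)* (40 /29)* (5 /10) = -496 /87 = -5.70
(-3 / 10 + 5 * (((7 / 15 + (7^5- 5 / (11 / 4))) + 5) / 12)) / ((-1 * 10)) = -13868191 / 19800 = -700.41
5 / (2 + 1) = 5 / 3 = 1.67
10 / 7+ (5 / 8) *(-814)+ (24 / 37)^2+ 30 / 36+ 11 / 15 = -290556953 / 574980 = -505.33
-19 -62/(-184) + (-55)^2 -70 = 270143/92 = 2936.34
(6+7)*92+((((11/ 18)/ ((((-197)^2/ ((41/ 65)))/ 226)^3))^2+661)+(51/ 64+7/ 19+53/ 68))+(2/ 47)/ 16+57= 38852932305631030932882106697748822316518891859231/ 20278705441956810104885231997969705863109000000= 1915.95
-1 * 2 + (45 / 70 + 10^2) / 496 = -12479 / 6944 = -1.80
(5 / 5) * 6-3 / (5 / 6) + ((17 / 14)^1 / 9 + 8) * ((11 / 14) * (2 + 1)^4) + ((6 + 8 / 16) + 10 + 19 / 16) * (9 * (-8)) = -753.37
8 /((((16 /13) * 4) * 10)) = 13 /80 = 0.16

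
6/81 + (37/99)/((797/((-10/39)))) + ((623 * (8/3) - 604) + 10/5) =3260026114/3077217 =1059.41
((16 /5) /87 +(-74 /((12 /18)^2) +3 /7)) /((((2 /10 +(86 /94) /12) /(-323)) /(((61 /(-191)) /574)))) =-49282488589 /456241891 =-108.02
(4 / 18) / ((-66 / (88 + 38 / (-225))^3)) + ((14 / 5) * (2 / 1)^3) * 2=-7566226058728 / 3383015625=-2236.53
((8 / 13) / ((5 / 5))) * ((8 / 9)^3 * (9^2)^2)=36864 / 13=2835.69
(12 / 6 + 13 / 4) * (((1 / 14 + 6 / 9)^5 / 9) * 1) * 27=28629151 / 8297856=3.45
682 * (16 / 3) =10912 / 3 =3637.33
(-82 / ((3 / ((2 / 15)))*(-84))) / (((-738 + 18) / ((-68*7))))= 697 / 24300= 0.03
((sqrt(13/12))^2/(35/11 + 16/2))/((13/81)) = 99/164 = 0.60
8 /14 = 4 /7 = 0.57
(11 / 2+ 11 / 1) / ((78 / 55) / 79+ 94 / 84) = 14.51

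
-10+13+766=769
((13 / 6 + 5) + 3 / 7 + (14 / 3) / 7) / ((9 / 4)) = 694 / 189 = 3.67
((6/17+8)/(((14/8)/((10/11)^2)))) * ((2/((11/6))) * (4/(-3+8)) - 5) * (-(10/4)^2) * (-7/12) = -4029250/67881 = -59.36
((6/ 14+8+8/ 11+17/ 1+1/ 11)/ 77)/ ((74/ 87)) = 175827/ 438746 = 0.40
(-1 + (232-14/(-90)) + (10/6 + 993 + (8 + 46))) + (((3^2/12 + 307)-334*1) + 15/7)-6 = 1574641/1260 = 1249.72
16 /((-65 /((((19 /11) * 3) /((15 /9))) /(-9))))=304 /3575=0.09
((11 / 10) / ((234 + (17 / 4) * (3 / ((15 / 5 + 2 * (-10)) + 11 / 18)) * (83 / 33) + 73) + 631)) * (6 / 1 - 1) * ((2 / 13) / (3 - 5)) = -35695 / 78973973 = -0.00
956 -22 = 934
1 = 1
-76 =-76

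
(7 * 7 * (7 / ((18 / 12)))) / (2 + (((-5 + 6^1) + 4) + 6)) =686 / 39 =17.59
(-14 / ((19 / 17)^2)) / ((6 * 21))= -289 / 3249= -0.09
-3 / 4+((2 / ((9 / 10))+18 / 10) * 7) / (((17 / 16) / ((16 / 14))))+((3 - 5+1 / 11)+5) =1098187 / 33660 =32.63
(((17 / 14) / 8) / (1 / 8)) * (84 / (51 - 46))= 102 / 5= 20.40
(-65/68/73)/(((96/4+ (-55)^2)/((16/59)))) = -260/223244731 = -0.00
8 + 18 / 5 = 58 / 5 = 11.60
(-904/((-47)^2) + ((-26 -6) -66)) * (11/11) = -217386/2209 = -98.41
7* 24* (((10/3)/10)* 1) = 56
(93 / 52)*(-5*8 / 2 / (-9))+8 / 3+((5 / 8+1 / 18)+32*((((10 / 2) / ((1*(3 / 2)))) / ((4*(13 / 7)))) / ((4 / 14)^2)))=171493 / 936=183.22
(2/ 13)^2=4/ 169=0.02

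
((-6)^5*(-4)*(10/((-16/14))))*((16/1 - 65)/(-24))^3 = -37059435/16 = -2316214.69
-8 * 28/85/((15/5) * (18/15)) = -112/153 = -0.73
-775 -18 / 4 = -779.50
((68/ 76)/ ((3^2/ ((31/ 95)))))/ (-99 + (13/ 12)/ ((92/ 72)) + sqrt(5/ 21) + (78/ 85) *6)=-348336473702/ 994773126556729- 1611365740 *sqrt(105)/ 8952958139010561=-0.00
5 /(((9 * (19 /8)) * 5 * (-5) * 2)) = -4 /855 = -0.00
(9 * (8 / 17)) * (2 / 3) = 48 / 17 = 2.82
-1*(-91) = 91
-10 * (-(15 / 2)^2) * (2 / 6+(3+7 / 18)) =2093.75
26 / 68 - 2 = -55 / 34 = -1.62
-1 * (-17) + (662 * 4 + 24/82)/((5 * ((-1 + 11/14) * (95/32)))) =-9530123/11685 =-815.59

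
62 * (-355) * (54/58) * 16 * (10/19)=-95083200/551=-172564.79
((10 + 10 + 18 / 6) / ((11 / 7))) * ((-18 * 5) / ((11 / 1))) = -14490 / 121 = -119.75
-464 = -464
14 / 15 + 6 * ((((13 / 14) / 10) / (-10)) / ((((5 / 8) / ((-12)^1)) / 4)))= 13682 / 2625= 5.21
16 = 16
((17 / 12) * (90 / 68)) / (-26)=-15 / 208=-0.07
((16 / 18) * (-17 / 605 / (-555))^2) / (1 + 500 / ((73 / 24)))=168776 / 12250517234360625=0.00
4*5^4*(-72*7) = -1260000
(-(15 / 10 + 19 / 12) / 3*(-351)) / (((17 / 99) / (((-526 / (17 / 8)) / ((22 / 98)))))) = -669453876 / 289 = -2316449.40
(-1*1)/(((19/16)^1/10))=-8.42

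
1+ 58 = 59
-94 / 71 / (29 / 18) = -0.82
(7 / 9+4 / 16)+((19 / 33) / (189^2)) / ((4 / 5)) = 1211561 / 1178793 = 1.03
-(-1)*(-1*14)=-14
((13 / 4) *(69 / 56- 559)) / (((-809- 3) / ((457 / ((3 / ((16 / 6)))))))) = 185567135 / 204624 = 906.87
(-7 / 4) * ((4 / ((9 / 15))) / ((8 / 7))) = -245 / 24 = -10.21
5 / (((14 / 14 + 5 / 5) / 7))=35 / 2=17.50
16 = 16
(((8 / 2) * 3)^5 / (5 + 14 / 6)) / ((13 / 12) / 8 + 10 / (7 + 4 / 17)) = 489701376 / 21901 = 22359.77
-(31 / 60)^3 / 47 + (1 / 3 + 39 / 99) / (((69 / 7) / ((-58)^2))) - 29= 562998694877 / 2568456000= 219.20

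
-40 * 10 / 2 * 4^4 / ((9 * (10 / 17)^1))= -87040 / 9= -9671.11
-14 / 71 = -0.20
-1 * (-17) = 17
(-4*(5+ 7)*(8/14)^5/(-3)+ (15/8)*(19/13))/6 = 6493931/10487568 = 0.62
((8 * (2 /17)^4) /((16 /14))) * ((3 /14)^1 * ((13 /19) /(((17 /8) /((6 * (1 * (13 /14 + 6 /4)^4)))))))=14976 /775523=0.02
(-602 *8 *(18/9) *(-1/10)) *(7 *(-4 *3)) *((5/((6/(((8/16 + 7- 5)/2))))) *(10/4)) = -210700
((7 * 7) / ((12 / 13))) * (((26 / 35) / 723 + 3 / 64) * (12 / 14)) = 1008527 / 462720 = 2.18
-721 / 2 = -360.50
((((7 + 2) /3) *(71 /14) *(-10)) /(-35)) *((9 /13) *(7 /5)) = 1917 /455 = 4.21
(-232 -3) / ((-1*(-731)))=-235 / 731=-0.32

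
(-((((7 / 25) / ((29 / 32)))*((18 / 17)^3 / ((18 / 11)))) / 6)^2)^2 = 313428044617661546496 / 160967827566446324156640625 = 0.00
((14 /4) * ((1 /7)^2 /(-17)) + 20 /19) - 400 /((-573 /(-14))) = -22606607 /2591106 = -8.72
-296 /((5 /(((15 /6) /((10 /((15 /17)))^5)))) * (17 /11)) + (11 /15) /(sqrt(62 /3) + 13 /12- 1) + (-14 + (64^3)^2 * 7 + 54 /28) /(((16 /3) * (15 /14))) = 176 * sqrt(186) /14875 + 28447067059093434286347 /337925966000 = 84181358999.65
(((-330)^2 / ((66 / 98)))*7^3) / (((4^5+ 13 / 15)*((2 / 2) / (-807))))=-671380825500 / 15373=-43672726.57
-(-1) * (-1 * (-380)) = 380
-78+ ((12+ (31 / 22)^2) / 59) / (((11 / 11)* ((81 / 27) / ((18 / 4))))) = -4434429 / 57112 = -77.64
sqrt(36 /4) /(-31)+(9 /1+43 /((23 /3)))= 10347 /713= 14.51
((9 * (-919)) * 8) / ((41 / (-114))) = 7543152 / 41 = 183979.32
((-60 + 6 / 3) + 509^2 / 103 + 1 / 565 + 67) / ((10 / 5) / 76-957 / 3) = -5582375674 / 705381595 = -7.91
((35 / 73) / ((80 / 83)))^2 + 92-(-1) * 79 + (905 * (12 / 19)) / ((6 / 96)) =241486339675 / 25920256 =9316.51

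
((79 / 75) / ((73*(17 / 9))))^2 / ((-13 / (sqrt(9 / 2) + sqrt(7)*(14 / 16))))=-393183*sqrt(7) / 100105265000- 168507*sqrt(2) / 25026316250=-0.00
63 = 63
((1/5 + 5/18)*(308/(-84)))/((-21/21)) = 473/270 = 1.75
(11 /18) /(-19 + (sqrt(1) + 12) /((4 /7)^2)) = 88 /2997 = 0.03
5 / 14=0.36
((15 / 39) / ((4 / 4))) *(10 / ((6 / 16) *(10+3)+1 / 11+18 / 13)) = 880 / 1453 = 0.61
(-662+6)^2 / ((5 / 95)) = 8176384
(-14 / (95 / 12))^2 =28224 / 9025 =3.13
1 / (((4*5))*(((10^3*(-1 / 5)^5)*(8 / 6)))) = -15 / 128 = -0.12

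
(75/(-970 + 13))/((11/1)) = -0.01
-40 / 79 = -0.51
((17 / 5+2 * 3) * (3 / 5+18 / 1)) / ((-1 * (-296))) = 4371 / 7400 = 0.59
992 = 992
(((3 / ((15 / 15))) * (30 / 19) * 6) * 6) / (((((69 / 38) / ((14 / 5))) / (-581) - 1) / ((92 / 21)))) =-230912640 / 309437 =-746.23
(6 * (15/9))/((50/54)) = 10.80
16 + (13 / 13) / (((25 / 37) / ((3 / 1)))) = 511 / 25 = 20.44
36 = 36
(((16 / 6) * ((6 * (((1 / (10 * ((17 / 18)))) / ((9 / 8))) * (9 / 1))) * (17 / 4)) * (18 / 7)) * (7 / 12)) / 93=144 / 155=0.93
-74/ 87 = -0.85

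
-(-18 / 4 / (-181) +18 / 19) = -6687 / 6878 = -0.97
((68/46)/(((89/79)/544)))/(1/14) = 20456576/2047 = 9993.44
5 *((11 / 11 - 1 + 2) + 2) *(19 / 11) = 380 / 11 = 34.55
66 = 66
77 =77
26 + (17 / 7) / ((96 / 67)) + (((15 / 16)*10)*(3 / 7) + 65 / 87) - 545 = -9988381 / 19488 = -512.54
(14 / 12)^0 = 1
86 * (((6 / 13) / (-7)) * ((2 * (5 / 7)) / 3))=-1720 / 637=-2.70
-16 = -16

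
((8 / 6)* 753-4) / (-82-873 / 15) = -5000 / 701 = -7.13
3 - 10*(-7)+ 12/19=1399/19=73.63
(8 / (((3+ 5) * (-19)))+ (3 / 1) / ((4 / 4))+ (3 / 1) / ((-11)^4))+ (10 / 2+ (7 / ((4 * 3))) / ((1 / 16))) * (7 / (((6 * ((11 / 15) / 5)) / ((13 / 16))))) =2552611913 / 26705184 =95.58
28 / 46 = 14 / 23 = 0.61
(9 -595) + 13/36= -21083/36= -585.64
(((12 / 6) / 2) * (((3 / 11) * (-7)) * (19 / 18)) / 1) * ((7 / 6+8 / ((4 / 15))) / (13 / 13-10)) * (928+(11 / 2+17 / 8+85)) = 18461065 / 2592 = 7122.32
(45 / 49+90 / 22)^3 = 19683000000 / 156590819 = 125.70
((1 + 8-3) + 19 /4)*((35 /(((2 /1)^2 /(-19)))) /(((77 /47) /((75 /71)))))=-14399625 /12496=-1152.34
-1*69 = -69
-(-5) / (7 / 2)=10 / 7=1.43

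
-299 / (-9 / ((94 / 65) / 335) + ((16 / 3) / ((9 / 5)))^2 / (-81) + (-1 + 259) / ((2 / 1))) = 0.15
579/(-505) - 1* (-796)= 794.85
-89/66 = -1.35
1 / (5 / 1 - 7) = -1 / 2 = -0.50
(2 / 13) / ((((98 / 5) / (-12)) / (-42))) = 360 / 91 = 3.96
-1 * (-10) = 10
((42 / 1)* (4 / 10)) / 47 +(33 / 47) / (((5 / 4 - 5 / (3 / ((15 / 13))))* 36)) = 1621 / 4935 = 0.33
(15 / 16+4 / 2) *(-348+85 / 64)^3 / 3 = -513326409180541 / 12582912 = -40795517.70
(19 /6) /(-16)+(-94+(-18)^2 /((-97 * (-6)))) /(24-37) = 846185 /121056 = 6.99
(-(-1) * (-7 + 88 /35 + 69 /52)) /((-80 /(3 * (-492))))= -58.28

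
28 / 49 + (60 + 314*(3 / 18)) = 112.90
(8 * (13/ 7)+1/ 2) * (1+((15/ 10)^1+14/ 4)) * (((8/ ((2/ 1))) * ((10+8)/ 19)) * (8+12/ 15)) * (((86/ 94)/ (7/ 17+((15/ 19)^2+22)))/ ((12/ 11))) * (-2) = -1734347208/ 7751569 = -223.74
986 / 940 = 493 / 470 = 1.05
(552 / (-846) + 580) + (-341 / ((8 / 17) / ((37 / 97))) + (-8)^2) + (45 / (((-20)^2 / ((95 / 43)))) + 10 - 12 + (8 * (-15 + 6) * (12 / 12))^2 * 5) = 247337775553 / 9409776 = 26285.19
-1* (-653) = 653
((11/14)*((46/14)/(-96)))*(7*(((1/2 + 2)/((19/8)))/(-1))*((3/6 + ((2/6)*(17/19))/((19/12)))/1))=89815/658464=0.14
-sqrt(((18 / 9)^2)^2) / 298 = -2 / 149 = -0.01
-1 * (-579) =579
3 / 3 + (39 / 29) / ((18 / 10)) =152 / 87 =1.75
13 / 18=0.72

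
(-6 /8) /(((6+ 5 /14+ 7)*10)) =-21 /3740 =-0.01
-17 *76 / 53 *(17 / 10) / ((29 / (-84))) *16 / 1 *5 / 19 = 776832 / 1537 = 505.42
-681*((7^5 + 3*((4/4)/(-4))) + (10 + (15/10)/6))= -22904073/2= -11452036.50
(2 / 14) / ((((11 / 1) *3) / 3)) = 1 / 77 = 0.01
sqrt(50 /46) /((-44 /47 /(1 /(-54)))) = 235*sqrt(23) /54648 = 0.02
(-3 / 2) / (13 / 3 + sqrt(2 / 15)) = -585 / 1678 + 9 * sqrt(30) / 1678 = -0.32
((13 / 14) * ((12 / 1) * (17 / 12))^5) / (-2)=-18458141 / 28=-659219.32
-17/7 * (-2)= 34/7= 4.86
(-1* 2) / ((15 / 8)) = -16 / 15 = -1.07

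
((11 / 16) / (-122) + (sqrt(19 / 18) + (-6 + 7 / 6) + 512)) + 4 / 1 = 512.19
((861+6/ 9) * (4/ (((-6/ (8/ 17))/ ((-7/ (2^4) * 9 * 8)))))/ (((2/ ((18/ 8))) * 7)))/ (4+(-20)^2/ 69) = 139.69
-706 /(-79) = 8.94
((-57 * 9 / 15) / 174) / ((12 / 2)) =-19 / 580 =-0.03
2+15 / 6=9 / 2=4.50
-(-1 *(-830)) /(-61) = 830 /61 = 13.61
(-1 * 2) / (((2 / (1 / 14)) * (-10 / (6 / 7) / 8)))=12 / 245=0.05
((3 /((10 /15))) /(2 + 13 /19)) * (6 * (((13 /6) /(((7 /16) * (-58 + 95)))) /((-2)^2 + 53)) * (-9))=-936 /4403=-0.21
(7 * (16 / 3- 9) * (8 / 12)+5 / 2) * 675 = -19725 / 2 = -9862.50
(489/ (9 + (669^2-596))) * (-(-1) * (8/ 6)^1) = 326/ 223487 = 0.00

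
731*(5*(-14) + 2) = -49708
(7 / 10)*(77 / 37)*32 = 8624 / 185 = 46.62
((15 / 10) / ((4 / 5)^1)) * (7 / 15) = 7 / 8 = 0.88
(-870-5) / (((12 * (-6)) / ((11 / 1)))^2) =-105875 / 5184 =-20.42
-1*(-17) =17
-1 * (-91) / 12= 91 / 12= 7.58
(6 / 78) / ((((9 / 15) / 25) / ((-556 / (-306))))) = 34750 / 5967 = 5.82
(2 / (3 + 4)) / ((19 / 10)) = 20 / 133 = 0.15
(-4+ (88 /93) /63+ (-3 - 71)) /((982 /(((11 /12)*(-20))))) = 12565135 /8630307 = 1.46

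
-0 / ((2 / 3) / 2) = 0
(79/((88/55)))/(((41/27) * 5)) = 2133/328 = 6.50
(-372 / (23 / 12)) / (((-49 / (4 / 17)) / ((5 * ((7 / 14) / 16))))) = 2790 / 19159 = 0.15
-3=-3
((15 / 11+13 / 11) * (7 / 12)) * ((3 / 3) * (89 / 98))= 89 / 66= 1.35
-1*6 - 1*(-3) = -3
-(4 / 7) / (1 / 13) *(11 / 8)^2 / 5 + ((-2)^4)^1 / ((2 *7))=-933 / 560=-1.67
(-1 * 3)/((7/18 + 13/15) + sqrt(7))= 30510/43931 - 24300 * sqrt(7)/43931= -0.77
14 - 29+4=-11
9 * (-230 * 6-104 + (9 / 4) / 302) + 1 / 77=-1242314251 / 93016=-13355.92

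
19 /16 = 1.19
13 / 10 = 1.30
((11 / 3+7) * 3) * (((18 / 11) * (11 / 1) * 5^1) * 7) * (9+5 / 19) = 3548160 / 19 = 186745.26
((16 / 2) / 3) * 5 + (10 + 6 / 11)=788 / 33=23.88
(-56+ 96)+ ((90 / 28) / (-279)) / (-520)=1805441 / 45136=40.00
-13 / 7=-1.86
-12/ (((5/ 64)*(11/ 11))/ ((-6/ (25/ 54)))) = 248832/ 125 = 1990.66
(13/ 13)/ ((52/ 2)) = 0.04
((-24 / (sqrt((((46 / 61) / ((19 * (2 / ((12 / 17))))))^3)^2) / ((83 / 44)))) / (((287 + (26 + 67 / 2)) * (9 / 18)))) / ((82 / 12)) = -634855906379941 / 45632528172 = -13912.35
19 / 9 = 2.11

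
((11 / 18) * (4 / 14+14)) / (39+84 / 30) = 250 / 1197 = 0.21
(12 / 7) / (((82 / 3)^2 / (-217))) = -837 / 1681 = -0.50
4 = 4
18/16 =9/8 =1.12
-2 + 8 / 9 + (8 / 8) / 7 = -61 / 63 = -0.97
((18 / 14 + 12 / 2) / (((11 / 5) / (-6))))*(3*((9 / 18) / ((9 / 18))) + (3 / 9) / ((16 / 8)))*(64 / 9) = -103360 / 231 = -447.45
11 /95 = 0.12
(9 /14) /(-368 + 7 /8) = -12 /6853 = -0.00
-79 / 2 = -39.50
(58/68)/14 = 29/476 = 0.06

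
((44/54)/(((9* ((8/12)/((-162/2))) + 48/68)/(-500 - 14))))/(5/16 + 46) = -1537888/107445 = -14.31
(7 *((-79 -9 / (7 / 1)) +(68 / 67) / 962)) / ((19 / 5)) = -90556680 / 612313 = -147.89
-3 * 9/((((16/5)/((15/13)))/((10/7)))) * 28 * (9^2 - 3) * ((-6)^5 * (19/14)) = 2243862000/7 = 320551714.29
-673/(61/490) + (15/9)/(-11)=-10882715/2013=-5406.22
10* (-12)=-120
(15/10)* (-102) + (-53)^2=2656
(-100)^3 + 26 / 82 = -40999987 / 41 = -999999.68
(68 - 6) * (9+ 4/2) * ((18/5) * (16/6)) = 6547.20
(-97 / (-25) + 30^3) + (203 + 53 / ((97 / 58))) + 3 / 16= 1056863819 / 38800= 27238.76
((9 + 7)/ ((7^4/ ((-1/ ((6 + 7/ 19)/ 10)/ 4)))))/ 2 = -380/ 290521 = -0.00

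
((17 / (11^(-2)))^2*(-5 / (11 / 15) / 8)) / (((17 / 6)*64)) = -5091075 / 256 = -19887.01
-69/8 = -8.62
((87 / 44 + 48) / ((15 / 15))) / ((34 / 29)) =63771 / 1496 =42.63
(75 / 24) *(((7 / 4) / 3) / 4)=175 / 384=0.46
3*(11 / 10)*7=23.10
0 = 0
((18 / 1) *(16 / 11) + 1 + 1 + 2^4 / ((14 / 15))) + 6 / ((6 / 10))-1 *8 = 3644 / 77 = 47.32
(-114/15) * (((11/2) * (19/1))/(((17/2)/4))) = -31768/85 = -373.74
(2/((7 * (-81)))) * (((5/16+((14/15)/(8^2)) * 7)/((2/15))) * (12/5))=-199/7560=-0.03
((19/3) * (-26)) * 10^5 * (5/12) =-61750000/9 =-6861111.11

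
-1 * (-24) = 24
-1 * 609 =-609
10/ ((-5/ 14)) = -28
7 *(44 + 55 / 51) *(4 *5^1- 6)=225302 / 51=4417.69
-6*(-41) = 246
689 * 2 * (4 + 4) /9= 11024 /9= 1224.89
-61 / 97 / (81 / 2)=-122 / 7857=-0.02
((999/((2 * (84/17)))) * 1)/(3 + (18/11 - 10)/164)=2553111/74480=34.28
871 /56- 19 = -193 /56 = -3.45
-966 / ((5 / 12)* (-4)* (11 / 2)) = 5796 / 55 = 105.38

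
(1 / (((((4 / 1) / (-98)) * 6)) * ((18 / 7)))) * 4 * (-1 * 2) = 343 / 27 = 12.70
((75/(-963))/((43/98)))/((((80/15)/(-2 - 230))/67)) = 2380175/4601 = 517.32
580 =580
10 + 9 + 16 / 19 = 377 / 19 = 19.84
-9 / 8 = -1.12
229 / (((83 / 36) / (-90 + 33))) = -469908 / 83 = -5661.54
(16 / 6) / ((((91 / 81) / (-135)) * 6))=-4860 / 91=-53.41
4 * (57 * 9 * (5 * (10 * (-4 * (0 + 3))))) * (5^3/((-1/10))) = 1539000000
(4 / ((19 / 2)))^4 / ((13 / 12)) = 49152 / 1694173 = 0.03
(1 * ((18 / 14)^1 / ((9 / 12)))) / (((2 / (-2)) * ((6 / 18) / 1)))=-36 / 7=-5.14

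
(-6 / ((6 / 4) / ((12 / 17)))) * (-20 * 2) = 1920 / 17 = 112.94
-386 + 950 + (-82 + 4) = 486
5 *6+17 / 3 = 107 / 3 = 35.67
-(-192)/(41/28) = 5376/41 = 131.12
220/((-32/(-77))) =4235/8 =529.38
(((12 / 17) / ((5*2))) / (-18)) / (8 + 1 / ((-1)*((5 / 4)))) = -1 / 1836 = -0.00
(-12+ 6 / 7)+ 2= -9.14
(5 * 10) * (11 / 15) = 110 / 3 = 36.67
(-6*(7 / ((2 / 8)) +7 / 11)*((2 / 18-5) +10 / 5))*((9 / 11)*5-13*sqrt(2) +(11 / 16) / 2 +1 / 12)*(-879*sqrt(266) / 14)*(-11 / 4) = -2228265*sqrt(133) +272591085*sqrt(266) / 704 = -19382511.76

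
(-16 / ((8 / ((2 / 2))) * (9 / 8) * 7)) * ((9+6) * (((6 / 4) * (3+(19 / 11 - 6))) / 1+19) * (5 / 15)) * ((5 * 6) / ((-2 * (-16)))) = -4700 / 231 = -20.35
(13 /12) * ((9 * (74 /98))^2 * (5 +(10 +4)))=9129861 /9604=950.63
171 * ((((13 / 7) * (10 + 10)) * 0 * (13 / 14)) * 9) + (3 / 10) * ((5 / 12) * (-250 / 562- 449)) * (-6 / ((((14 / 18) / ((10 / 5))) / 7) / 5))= 8524845 / 281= 30337.53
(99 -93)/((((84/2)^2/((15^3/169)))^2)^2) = 59326171875/601923235347394688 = 0.00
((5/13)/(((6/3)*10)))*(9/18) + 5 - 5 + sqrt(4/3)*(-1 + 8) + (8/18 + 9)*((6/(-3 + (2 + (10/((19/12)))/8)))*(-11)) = 14*sqrt(3)/3 + 923783/312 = 2968.93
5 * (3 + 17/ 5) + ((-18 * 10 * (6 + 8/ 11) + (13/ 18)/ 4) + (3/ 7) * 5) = -1176.59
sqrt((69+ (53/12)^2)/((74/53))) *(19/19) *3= sqrt(49985890)/296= 23.89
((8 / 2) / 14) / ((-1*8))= -1 / 28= -0.04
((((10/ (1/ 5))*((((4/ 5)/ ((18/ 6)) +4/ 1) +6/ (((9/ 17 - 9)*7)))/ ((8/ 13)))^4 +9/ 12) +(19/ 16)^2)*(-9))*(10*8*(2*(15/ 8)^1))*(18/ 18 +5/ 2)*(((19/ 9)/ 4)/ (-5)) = 81341414009841263059/ 776868986880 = 104704159.11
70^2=4900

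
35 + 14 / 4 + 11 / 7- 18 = 309 / 14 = 22.07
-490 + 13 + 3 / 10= -4767 / 10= -476.70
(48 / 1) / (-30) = -8 / 5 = -1.60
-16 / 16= -1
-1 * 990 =-990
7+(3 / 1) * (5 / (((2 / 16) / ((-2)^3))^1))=-953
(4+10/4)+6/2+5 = 29/2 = 14.50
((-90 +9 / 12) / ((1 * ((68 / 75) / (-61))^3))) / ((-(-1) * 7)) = 3882904.79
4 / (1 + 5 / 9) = 18 / 7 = 2.57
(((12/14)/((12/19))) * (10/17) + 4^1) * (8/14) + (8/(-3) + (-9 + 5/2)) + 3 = -17117/4998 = -3.42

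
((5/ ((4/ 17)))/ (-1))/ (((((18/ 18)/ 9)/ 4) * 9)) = -85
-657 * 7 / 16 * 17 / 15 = -26061 / 80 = -325.76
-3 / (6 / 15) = -15 / 2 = -7.50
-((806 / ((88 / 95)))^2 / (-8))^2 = -2148397338664500625 / 239878144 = -8956202940.54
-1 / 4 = -0.25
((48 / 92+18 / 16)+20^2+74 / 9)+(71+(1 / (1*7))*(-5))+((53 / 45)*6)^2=17068977 / 32200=530.09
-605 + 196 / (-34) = -10383 / 17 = -610.76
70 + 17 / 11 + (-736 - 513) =-12952 / 11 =-1177.45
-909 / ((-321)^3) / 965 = 101 / 3546499485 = 0.00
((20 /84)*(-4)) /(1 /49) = -140 /3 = -46.67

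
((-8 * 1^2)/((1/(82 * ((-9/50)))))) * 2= 5904/25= 236.16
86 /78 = 43 /39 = 1.10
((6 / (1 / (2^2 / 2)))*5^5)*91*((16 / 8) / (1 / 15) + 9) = 133087500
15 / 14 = 1.07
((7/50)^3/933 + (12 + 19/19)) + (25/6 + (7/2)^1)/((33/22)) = 6336626029/349875000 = 18.11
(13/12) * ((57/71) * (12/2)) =741/142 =5.22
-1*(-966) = 966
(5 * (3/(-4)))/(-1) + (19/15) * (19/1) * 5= 1489/12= 124.08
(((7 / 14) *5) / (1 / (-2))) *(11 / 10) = -11 / 2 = -5.50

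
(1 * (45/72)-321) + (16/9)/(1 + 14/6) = -38381/120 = -319.84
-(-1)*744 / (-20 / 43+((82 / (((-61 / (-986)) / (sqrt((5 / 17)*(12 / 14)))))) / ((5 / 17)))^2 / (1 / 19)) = 1041619530 / 136189545189809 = 0.00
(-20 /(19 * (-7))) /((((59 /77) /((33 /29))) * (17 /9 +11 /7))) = 228690 /3543481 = 0.06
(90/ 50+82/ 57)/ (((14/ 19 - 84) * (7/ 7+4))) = -923/ 118650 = -0.01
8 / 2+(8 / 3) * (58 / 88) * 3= 102 / 11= 9.27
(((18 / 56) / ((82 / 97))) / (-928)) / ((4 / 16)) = -873 / 532672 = -0.00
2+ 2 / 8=9 / 4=2.25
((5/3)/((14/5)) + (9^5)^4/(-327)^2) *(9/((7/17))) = 2893524379255564202913/1164338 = 2485124061273929.22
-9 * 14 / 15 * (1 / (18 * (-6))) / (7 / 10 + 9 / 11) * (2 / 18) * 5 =0.03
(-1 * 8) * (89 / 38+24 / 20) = -2692 / 95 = -28.34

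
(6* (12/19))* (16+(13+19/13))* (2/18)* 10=31680/247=128.26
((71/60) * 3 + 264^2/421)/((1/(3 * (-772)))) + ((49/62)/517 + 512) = -26390340460541/67473670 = -391120.57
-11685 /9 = -3895 /3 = -1298.33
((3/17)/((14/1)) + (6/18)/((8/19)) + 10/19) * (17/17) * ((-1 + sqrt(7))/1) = -72203/54264 + 72203 * sqrt(7)/54264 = 2.19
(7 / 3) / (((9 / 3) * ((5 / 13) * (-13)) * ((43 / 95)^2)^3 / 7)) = -7203900528125 / 56892267441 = -126.62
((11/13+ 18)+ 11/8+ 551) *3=178221/104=1713.66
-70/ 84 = -5/ 6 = -0.83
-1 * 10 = -10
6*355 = 2130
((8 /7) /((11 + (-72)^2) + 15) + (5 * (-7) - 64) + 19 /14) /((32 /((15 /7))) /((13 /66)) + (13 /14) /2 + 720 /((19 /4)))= -1759147338 /4105141871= -0.43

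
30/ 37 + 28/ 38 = 1088/ 703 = 1.55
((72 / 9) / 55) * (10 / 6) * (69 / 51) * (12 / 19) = 736 / 3553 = 0.21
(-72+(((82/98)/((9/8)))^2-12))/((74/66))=-178517020/2398599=-74.43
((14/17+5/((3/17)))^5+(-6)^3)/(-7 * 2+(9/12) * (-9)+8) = -29081070023527964/17596287801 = -1652682.11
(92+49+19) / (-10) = -16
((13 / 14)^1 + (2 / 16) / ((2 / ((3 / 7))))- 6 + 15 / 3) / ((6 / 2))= -5 / 336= -0.01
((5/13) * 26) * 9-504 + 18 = -396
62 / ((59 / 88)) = 5456 / 59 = 92.47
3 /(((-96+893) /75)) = 225 /797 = 0.28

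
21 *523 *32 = 351456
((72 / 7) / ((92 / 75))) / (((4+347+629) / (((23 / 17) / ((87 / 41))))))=1845 / 338198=0.01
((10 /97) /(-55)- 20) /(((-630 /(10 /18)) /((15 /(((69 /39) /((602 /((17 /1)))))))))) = 5.30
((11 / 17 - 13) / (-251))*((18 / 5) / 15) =252 / 21335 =0.01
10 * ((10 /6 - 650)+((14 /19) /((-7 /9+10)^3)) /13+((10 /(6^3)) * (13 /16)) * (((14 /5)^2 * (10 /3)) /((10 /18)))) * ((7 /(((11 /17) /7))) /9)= -2489415814272541 /45758970036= -54402.79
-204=-204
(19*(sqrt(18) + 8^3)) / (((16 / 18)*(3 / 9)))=1539*sqrt(2) / 8 + 32832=33104.06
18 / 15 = 1.20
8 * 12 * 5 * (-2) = -960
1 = 1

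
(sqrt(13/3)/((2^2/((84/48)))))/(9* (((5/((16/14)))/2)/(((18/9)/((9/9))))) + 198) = 14* sqrt(39)/19953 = 0.00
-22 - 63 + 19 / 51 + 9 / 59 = -254185 / 3009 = -84.47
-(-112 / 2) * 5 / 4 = 70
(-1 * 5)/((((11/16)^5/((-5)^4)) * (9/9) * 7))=-3276800000/1127357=-2906.62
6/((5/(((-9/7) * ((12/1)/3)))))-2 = -286/35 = -8.17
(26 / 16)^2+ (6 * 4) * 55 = 1322.64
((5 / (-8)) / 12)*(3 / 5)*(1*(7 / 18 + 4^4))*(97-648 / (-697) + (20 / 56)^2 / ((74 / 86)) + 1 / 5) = -2292547251397 / 2911474944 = -787.42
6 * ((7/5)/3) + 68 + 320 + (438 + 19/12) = 49823/60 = 830.38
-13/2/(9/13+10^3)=-169/26018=-0.01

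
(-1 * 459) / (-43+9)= 27 / 2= 13.50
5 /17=0.29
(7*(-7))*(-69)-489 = 2892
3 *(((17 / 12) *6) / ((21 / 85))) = 1445 / 14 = 103.21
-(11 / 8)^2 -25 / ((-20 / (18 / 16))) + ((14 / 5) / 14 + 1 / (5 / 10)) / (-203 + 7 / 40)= -257135 / 519232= -0.50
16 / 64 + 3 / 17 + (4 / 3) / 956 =20861 / 48756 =0.43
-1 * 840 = -840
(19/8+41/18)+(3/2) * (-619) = -66517/72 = -923.85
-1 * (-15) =15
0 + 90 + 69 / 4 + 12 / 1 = 477 / 4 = 119.25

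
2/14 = 1/7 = 0.14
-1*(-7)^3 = 343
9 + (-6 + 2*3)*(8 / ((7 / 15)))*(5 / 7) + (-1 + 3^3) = 35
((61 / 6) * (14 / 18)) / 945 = 61 / 7290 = 0.01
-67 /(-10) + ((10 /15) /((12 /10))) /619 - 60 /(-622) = 117769777 /17325810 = 6.80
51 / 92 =0.55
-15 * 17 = -255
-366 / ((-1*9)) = 122 / 3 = 40.67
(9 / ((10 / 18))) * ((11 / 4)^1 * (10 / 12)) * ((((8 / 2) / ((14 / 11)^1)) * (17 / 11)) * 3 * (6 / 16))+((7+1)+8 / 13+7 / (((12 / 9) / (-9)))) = 478229 / 2912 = 164.23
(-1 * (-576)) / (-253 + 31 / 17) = -4896 / 2135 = -2.29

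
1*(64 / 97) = 0.66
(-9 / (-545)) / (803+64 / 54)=0.00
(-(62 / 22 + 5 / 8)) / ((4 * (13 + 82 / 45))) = -13635 / 234784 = -0.06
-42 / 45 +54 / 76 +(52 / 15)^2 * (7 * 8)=5752207 / 8550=672.77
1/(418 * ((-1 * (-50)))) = 1/20900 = 0.00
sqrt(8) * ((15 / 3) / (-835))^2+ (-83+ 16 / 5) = -399 / 5+ 2 * sqrt(2) / 27889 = -79.80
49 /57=0.86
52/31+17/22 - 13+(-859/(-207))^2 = 194936287/29223018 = 6.67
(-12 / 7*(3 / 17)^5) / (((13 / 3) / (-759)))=6639732 / 129206987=0.05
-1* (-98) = 98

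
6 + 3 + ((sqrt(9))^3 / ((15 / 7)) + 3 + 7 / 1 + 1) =32.60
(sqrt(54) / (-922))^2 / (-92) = -27 / 39103864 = -0.00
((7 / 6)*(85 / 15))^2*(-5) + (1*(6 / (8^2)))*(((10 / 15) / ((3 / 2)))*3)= -141529 / 648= -218.41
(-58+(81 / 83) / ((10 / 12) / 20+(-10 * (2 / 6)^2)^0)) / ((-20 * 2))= 59203 / 41500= 1.43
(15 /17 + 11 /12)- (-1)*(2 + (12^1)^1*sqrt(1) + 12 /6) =3631 /204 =17.80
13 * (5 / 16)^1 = 65 / 16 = 4.06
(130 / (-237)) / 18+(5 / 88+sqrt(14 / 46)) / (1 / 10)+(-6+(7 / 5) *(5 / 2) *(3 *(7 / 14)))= 5.30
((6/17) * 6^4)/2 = 3888/17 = 228.71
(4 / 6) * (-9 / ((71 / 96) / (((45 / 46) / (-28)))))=3240 / 11431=0.28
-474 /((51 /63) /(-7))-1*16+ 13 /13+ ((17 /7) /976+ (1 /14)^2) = 3320091723 /813008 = 4083.71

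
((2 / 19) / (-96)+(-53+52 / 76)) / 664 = -47713 / 605568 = -0.08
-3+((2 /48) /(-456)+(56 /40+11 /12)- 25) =-25.68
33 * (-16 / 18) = -88 / 3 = -29.33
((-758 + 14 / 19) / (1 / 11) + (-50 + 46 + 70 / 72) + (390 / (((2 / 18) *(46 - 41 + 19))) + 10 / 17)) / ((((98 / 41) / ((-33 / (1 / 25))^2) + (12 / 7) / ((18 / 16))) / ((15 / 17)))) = -7747467923146875 / 1634454826826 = -4740.09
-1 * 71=-71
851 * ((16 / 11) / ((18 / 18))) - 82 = 12714 / 11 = 1155.82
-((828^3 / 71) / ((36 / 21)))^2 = -109651760452733184 / 5041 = -21751985806929.81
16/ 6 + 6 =26/ 3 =8.67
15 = 15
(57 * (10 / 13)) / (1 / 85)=48450 / 13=3726.92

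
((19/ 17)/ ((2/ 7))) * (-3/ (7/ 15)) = -25.15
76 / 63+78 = 79.21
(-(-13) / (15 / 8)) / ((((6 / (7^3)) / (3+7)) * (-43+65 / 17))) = -303212 / 2997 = -101.17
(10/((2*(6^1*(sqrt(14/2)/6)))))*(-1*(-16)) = 80*sqrt(7)/7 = 30.24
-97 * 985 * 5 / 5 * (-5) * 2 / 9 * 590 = 563715500 / 9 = 62635055.56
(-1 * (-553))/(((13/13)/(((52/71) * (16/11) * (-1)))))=-460096/781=-589.11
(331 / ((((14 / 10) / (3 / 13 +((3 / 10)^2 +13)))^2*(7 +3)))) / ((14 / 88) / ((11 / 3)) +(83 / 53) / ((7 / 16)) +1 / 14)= 636552968235767 / 784765527000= 811.14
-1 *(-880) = 880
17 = 17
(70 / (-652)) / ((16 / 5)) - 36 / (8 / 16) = -375727 / 5216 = -72.03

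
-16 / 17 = -0.94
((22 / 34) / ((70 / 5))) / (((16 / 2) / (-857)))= -9427 / 1904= -4.95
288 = 288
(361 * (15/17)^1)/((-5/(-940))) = 1018020/17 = 59883.53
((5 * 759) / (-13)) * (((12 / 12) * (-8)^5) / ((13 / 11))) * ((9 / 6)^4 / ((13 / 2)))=13849989120 / 2197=6304046.03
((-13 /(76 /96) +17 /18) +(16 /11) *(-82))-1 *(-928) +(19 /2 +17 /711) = 13254611 /16511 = 802.77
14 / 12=7 / 6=1.17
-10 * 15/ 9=-50/ 3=-16.67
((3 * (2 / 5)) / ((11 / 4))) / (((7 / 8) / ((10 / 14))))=192 / 539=0.36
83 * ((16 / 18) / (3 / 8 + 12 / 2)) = 5312 / 459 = 11.57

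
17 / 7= 2.43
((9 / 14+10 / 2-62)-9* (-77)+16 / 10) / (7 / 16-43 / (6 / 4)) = -1072248 / 47425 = -22.61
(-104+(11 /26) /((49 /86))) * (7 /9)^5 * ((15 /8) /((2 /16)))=-440.85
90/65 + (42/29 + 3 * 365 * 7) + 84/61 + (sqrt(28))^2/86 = 7584181261/988871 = 7669.54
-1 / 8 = -0.12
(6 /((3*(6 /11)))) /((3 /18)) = 22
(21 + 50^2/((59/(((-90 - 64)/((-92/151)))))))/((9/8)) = 9538.85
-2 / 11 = -0.18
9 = 9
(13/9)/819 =1/567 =0.00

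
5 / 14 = 0.36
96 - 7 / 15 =1433 / 15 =95.53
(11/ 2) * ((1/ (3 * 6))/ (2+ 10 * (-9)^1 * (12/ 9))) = -11/ 4248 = -0.00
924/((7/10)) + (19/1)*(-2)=1282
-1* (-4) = 4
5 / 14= 0.36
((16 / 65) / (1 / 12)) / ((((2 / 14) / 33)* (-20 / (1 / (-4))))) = 2772 / 325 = 8.53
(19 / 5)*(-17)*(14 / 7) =-646 / 5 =-129.20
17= 17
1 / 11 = 0.09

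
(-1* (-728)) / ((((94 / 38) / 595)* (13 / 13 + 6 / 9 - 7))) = -3086265 / 94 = -32832.61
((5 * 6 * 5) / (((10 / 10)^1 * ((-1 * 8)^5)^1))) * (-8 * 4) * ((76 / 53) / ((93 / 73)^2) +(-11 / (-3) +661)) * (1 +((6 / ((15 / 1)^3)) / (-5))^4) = 30543069821320068216061 / 313285699687500000000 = 97.49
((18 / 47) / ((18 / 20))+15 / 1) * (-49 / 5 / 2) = -7105 / 94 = -75.59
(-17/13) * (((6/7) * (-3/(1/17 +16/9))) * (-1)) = -46818/25571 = -1.83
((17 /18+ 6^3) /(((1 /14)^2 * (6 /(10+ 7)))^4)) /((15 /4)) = 12033196752470432 /2187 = 5502147577718.53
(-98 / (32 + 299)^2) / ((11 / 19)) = -1862 / 1205171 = -0.00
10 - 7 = 3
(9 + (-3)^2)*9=162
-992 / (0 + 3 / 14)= -13888 / 3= -4629.33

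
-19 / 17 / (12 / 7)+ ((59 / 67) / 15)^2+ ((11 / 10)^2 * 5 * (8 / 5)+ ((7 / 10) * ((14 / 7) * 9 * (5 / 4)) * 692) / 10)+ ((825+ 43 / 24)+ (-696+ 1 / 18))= 18769620507 / 15262600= 1229.78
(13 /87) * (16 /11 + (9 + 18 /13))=1.77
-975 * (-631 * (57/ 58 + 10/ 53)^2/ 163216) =7977746235225/ 1542305674816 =5.17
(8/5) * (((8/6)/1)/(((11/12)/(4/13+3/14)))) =1216/1001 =1.21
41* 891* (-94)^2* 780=251774574480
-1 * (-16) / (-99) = -16 / 99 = -0.16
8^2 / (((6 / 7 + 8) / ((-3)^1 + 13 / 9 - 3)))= -9184 / 279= -32.92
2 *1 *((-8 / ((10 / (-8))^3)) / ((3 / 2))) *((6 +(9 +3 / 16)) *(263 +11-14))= 539136 / 25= 21565.44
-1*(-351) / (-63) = -5.57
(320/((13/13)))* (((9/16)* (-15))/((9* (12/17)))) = -425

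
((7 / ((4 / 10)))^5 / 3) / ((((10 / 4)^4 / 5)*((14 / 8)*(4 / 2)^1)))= 60025 / 3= 20008.33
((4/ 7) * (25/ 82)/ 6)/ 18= 25/ 15498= 0.00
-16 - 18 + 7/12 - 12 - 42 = -1049/12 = -87.42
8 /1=8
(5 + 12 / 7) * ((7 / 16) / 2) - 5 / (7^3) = 15961 / 10976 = 1.45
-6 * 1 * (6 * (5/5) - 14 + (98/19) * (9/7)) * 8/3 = 416/19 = 21.89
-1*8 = -8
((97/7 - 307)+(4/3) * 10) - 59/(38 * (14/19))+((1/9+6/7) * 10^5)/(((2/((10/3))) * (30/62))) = 755760613/2268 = 333227.78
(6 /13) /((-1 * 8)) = -0.06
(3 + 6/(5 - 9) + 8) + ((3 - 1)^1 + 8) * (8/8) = 39/2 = 19.50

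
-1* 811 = -811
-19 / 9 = -2.11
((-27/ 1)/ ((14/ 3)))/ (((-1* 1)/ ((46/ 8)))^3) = 985527/ 896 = 1099.92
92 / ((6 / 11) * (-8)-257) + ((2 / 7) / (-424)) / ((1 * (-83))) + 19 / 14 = 15475807 / 15396500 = 1.01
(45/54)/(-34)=-5/204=-0.02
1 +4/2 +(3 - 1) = 5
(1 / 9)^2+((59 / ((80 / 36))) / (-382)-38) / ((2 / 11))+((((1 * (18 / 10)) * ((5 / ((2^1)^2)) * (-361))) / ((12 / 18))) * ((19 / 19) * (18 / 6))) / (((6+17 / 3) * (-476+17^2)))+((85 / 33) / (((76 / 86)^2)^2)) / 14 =-87576232254817561 / 422272130243040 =-207.39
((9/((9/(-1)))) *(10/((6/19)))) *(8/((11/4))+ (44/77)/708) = -3767605/40887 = -92.15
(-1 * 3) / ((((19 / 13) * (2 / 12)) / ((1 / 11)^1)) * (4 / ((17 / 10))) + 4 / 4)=-1989 / 4843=-0.41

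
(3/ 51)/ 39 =1/ 663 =0.00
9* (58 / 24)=87 / 4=21.75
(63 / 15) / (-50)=-21 / 250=-0.08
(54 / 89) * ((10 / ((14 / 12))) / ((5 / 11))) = 7128 / 623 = 11.44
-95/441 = -0.22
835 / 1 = 835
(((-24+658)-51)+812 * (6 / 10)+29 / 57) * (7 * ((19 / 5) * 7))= 14952448 / 75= 199365.97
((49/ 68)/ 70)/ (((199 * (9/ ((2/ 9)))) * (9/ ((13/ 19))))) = 91/ 937158660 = 0.00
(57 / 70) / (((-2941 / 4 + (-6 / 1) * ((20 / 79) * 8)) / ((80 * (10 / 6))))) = -240160 / 1653253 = -0.15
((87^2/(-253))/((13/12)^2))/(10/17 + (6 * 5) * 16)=-9264456/174662345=-0.05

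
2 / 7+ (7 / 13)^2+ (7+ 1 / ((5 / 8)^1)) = 54274 / 5915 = 9.18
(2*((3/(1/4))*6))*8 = 1152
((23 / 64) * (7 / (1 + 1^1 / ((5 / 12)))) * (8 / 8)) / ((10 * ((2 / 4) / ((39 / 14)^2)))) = 34983 / 30464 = 1.15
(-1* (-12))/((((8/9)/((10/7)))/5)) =96.43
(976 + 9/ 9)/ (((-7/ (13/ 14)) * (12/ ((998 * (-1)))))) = 6337799/ 588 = 10778.57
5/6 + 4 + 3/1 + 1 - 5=23/6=3.83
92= 92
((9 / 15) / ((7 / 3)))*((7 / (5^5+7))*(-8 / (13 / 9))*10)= -12 / 377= -0.03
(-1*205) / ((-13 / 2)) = 410 / 13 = 31.54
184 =184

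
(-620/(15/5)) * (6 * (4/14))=-2480/7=-354.29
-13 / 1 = -13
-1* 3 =-3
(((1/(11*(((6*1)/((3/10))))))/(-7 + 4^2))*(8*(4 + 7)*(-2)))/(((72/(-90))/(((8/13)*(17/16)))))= 17/234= 0.07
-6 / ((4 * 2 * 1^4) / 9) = -27 / 4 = -6.75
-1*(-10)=10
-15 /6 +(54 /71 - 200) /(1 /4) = -113523 /142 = -799.46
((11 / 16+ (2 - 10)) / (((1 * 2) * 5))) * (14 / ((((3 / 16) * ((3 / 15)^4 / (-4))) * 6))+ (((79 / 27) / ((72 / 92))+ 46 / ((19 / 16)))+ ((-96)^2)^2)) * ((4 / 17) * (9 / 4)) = -10191996434399 / 310080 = -32868925.55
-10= -10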